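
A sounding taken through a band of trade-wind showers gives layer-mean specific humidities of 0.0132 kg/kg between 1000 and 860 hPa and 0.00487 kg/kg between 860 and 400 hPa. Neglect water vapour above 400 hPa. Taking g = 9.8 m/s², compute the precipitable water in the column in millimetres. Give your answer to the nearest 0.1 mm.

Precipitable water is the column-integrated vapour mass per unit area: PW = (1/g) Σ q̄ Δp, with q in kg/kg and Δp in Pa (1 kg/m² of water = 1 mm).
Layer 1000–860 hPa: Δp = 140 hPa = 14000 Pa, q̄ = 0.0132 kg/kg → 0.0132 × 14000 / 9.8 = 18.86 mm
Layer 860–400 hPa: Δp = 460 hPa = 46000 Pa, q̄ = 0.00487 kg/kg → 0.00487 × 46000 / 9.8 = 22.86 mm
PW = 18.86 + 22.86 = 41.72 ≈ 41.7 mm.

PW ≈ 41.7 mm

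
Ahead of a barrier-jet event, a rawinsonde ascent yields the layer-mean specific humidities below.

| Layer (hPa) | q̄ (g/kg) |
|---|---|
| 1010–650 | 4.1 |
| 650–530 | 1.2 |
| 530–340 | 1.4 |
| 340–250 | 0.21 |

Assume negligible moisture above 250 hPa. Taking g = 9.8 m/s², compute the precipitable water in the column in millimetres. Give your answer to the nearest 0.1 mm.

Precipitable water is the column-integrated vapour mass per unit area: PW = (1/g) Σ q̄ Δp, with q in kg/kg and Δp in Pa (1 kg/m² of water = 1 mm).
Layer 1010–650 hPa: Δp = 360 hPa = 36000 Pa, q̄ = 0.0041 kg/kg → 0.0041 × 36000 / 9.8 = 15.06 mm
Layer 650–530 hPa: Δp = 120 hPa = 12000 Pa, q̄ = 0.0012 kg/kg → 0.0012 × 12000 / 9.8 = 1.47 mm
Layer 530–340 hPa: Δp = 190 hPa = 19000 Pa, q̄ = 0.0014 kg/kg → 0.0014 × 19000 / 9.8 = 2.71 mm
Layer 340–250 hPa: Δp = 90 hPa = 9000 Pa, q̄ = 0.00021 kg/kg → 0.00021 × 9000 / 9.8 = 0.19 mm
PW = 15.06 + 1.47 + 2.71 + 0.19 = 19.43 ≈ 19.4 mm.

PW ≈ 19.4 mm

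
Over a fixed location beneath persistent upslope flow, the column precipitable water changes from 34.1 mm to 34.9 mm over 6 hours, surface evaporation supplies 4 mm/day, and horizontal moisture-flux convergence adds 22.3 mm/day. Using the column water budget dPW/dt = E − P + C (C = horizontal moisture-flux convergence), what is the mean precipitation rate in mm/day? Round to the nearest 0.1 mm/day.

dPW/dt = (34.9 − 34.1) mm / (6/24 day) = +3.200 mm/day.
P = E + C − dPW/dt = 4 + (22.3) − (+3.200) = 23.1 mm/day.

P ≈ 23.1 mm/day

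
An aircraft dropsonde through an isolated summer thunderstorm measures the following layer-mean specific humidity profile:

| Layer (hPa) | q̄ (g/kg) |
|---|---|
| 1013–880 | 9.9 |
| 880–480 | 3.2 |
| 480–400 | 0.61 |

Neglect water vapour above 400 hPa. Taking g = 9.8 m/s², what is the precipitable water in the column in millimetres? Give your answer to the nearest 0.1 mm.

Precipitable water is the column-integrated vapour mass per unit area: PW = (1/g) Σ q̄ Δp, with q in kg/kg and Δp in Pa (1 kg/m² of water = 1 mm).
Layer 1013–880 hPa: Δp = 133 hPa = 13300 Pa, q̄ = 0.0099 kg/kg → 0.0099 × 13300 / 9.8 = 13.44 mm
Layer 880–480 hPa: Δp = 400 hPa = 40000 Pa, q̄ = 0.0032 kg/kg → 0.0032 × 40000 / 9.8 = 13.06 mm
Layer 480–400 hPa: Δp = 80 hPa = 8000 Pa, q̄ = 0.00061 kg/kg → 0.00061 × 8000 / 9.8 = 0.50 mm
PW = 13.44 + 13.06 + 0.50 = 27.00 ≈ 27.0 mm.

PW ≈ 27.0 mm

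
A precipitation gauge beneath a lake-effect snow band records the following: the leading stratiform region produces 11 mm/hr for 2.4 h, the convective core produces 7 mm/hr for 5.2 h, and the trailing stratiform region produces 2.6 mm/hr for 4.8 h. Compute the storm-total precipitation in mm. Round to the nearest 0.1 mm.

total ≈ 75.3 mm

Total = Σ Rᵢ Δtᵢ = 11 × 2.4 + 7 × 5.2 + 2.6 × 4.8
      = 26.4 + 36.4 + 12.48 = 75.3 mm.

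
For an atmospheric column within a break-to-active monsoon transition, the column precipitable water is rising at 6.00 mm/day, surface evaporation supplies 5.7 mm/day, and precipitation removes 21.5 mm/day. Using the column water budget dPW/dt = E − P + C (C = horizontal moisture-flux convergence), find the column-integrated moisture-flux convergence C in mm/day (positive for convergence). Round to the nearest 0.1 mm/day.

dPW/dt = +6.00 mm/day.
C = dPW/dt − E + P = (+6.00) − 5.7 + 21.5 = 21.8 mm/day.

C ≈ 21.8 mm/day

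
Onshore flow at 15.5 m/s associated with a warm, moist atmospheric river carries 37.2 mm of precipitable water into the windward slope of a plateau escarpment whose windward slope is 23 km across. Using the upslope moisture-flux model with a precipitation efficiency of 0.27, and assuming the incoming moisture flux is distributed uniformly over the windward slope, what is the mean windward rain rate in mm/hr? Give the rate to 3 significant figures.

Incoming column moisture flux per unit ridge length: F = V × PW = 15.5 × 37.2 = 576.6 mm·m/s.
Spread over the 23 km slope with efficiency ε = 0.27: R = ε·F/W = 0.27 × 576.6 / 23000 m = 6.769e-03 mm/s.
R = 6.769e-03 × 3600 = 24.4 mm/hr.

R ≈ 24.4 mm/hr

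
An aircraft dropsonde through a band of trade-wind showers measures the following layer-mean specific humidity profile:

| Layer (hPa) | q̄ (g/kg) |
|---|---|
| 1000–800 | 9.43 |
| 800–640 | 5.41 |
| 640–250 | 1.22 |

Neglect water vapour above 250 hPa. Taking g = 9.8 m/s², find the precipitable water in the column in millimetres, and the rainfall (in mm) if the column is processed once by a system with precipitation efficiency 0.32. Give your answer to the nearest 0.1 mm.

PW ≈ 32.9 mm; rainfall ≈ 10.5 mm

Precipitable water is the column-integrated vapour mass per unit area: PW = (1/g) Σ q̄ Δp, with q in kg/kg and Δp in Pa (1 kg/m² of water = 1 mm).
Layer 1000–800 hPa: Δp = 200 hPa = 20000 Pa, q̄ = 0.00943 kg/kg → 0.00943 × 20000 / 9.8 = 19.24 mm
Layer 800–640 hPa: Δp = 160 hPa = 16000 Pa, q̄ = 0.00541 kg/kg → 0.00541 × 16000 / 9.8 = 8.83 mm
Layer 640–250 hPa: Δp = 390 hPa = 39000 Pa, q̄ = 0.00122 kg/kg → 0.00122 × 39000 / 9.8 = 4.86 mm
PW = 19.24 + 8.83 + 4.86 = 32.93 ≈ 32.9 mm.
Rainfall = ε × PW = 0.32 × 32.9 = 10.5 mm.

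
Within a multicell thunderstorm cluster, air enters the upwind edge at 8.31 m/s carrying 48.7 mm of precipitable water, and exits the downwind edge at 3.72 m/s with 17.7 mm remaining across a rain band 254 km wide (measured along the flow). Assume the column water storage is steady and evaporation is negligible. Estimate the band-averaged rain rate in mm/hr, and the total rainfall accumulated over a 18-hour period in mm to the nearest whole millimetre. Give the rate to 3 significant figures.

Column moisture flux per unit crosswind length is F = V × PW.
Inflow: F_in = 8.31 × 48.7 = 404.697 mm·m/s
Outflow: F_out = 3.72 × 17.7 = 65.844 mm·m/s
Steady-state rate R = (F_in − F_out)/L = (404.697 − 65.844) / 254000 m = 1.334e-03 mm/s.
R = 1.334e-03 × 3600 = 4.80 mm/hr.
Over 18 h: total = 4.80 × 18 = 86.4 ≈ 86 mm.

R ≈ 4.80 mm/hr; total ≈ 86 mm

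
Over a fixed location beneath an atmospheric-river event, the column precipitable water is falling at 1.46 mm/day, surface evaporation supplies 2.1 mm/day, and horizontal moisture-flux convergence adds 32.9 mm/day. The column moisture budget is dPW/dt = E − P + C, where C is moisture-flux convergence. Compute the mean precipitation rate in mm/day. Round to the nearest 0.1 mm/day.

dPW/dt = -1.46 mm/day.
P = E + C − dPW/dt = 2.1 + (32.9) − (-1.46) = 36.5 mm/day.

P ≈ 36.5 mm/day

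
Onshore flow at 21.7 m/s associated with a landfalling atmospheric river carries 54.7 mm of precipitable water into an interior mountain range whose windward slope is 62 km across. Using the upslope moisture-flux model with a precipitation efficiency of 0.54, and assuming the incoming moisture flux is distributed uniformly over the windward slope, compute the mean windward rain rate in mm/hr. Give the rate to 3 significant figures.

R ≈ 37.2 mm/hr

Incoming column moisture flux per unit ridge length: F = V × PW = 21.7 × 54.7 = 1186.99 mm·m/s.
Spread over the 62 km slope with efficiency ε = 0.54: R = ε·F/W = 0.54 × 1186.99 / 62000 m = 1.034e-02 mm/s.
R = 1.034e-02 × 3600 = 37.2 mm/hr.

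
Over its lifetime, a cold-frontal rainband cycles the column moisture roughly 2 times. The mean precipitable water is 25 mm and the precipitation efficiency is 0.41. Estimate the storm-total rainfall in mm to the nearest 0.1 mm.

Each cycle deposits ε × PW = 0.41 × 25 = 10.25 mm.
Over 2 cycles: 2 × 10.25 = 20.5 mm.

rainfall ≈ 20.5 mm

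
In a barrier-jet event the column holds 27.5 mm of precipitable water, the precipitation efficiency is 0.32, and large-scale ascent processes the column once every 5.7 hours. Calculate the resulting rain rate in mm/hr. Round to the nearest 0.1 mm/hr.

R ≈ 1.5 mm/hr

Each overturning extracts ε × PW = 0.32 × 27.5 = 8.8 mm.
Rate = ε·PW / τ = 8.8 / 5.7 h = 1.5 mm/hr.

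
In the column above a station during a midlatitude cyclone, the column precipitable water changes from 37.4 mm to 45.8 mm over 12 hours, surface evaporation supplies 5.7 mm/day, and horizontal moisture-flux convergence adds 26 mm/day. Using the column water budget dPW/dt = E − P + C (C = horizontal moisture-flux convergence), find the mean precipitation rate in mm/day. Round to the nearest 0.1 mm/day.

P ≈ 14.9 mm/day

dPW/dt = (45.8 − 37.4) mm / (12/24 day) = +16.800 mm/day.
P = E + C − dPW/dt = 5.7 + (26) − (+16.800) = 14.9 mm/day.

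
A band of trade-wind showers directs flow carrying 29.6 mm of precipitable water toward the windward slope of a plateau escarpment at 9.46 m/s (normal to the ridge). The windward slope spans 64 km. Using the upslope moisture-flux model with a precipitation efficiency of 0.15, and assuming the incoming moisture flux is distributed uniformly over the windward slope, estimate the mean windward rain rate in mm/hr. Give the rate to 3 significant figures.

Incoming column moisture flux per unit ridge length: F = V × PW = 9.46 × 29.6 = 280.016 mm·m/s.
Spread over the 64 km slope with efficiency ε = 0.15: R = ε·F/W = 0.15 × 280.016 / 64000 m = 6.563e-04 mm/s.
R = 6.563e-04 × 3600 = 2.36 mm/hr.

R ≈ 2.36 mm/hr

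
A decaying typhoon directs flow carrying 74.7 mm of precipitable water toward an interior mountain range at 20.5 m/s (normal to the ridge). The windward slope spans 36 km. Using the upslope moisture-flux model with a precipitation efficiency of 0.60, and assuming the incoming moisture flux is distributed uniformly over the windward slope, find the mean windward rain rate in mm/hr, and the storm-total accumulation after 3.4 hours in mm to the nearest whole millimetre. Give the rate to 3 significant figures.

Incoming column moisture flux per unit ridge length: F = V × PW = 20.5 × 74.7 = 1531.35 mm·m/s.
Spread over the 36 km slope with efficiency ε = 0.60: R = ε·F/W = 0.60 × 1531.35 / 36000 m = 2.552e-02 mm/s.
R = 2.552e-02 × 3600 = 91.9 mm/hr.
Over 3.4 h: total = 91.9 × 3.4 = 312.46 ≈ 312 mm.

R ≈ 91.9 mm/hr; total ≈ 312 mm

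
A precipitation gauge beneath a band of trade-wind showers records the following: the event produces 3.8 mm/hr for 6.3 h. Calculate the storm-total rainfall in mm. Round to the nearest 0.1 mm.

Total = Σ Rᵢ Δtᵢ = 3.8 × 6.3
      = 23.94 = 23.9 mm.

total ≈ 23.9 mm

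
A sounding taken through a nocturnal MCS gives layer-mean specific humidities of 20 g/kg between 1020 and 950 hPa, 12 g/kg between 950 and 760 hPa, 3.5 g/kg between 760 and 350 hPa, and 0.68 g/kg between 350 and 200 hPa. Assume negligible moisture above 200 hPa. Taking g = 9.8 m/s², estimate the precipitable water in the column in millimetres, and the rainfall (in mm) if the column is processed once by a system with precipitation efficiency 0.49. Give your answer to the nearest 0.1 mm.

PW ≈ 53.2 mm; rainfall ≈ 26.1 mm

Precipitable water is the column-integrated vapour mass per unit area: PW = (1/g) Σ q̄ Δp, with q in kg/kg and Δp in Pa (1 kg/m² of water = 1 mm).
Layer 1020–950 hPa: Δp = 70 hPa = 7000 Pa, q̄ = 0.02 kg/kg → 0.02 × 7000 / 9.8 = 14.29 mm
Layer 950–760 hPa: Δp = 190 hPa = 19000 Pa, q̄ = 0.012 kg/kg → 0.012 × 19000 / 9.8 = 23.27 mm
Layer 760–350 hPa: Δp = 410 hPa = 41000 Pa, q̄ = 0.0035 kg/kg → 0.0035 × 41000 / 9.8 = 14.64 mm
Layer 350–200 hPa: Δp = 150 hPa = 15000 Pa, q̄ = 0.00068 kg/kg → 0.00068 × 15000 / 9.8 = 1.04 mm
PW = 14.29 + 23.27 + 14.64 + 1.04 = 53.24 ≈ 53.2 mm.
Rainfall = ε × PW = 0.49 × 53.2 = 26.1 mm.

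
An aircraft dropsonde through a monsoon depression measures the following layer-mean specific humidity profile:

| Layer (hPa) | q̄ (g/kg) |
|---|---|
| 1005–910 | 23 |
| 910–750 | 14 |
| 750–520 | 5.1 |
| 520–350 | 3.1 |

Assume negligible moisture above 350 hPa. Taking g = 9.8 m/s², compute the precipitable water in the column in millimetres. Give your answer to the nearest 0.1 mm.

Precipitable water is the column-integrated vapour mass per unit area: PW = (1/g) Σ q̄ Δp, with q in kg/kg and Δp in Pa (1 kg/m² of water = 1 mm).
Layer 1005–910 hPa: Δp = 95 hPa = 9500 Pa, q̄ = 0.023 kg/kg → 0.023 × 9500 / 9.8 = 22.30 mm
Layer 910–750 hPa: Δp = 160 hPa = 16000 Pa, q̄ = 0.014 kg/kg → 0.014 × 16000 / 9.8 = 22.86 mm
Layer 750–520 hPa: Δp = 230 hPa = 23000 Pa, q̄ = 0.0051 kg/kg → 0.0051 × 23000 / 9.8 = 11.97 mm
Layer 520–350 hPa: Δp = 170 hPa = 17000 Pa, q̄ = 0.0031 kg/kg → 0.0031 × 17000 / 9.8 = 5.38 mm
PW = 22.30 + 22.86 + 11.97 + 5.38 = 62.51 ≈ 62.5 mm.

PW ≈ 62.5 mm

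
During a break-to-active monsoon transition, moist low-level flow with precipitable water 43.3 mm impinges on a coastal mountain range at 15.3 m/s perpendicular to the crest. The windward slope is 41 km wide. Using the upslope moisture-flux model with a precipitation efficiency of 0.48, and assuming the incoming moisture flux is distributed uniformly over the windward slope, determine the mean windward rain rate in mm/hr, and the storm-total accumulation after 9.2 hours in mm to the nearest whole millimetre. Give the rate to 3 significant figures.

Incoming column moisture flux per unit ridge length: F = V × PW = 15.3 × 43.3 = 662.49 mm·m/s.
Spread over the 41 km slope with efficiency ε = 0.48: R = ε·F/W = 0.48 × 662.49 / 41000 m = 7.756e-03 mm/s.
R = 7.756e-03 × 3600 = 27.9 mm/hr.
Over 9.2 h: total = 27.9 × 9.2 = 256.68 ≈ 257 mm.

R ≈ 27.9 mm/hr; total ≈ 257 mm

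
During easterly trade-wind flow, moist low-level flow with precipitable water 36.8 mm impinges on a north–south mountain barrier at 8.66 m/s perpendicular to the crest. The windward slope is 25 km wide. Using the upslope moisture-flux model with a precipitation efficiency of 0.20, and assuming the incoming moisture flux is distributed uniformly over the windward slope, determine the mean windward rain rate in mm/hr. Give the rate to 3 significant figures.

R ≈ 9.18 mm/hr

Incoming column moisture flux per unit ridge length: F = V × PW = 8.66 × 36.8 = 318.688 mm·m/s.
Spread over the 25 km slope with efficiency ε = 0.20: R = ε·F/W = 0.20 × 318.688 / 25000 m = 2.550e-03 mm/s.
R = 2.550e-03 × 3600 = 9.18 mm/hr.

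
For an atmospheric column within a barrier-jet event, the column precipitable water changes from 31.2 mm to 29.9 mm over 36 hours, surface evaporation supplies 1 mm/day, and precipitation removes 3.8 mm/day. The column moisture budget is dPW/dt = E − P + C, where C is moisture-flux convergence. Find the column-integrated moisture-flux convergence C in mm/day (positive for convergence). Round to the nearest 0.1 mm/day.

C ≈ 1.9 mm/day

dPW/dt = (29.9 − 31.2) mm / (36/24 day) = -0.867 mm/day.
C = dPW/dt − E + P = (-0.867) − 1 + 3.8 = 1.9 mm/day.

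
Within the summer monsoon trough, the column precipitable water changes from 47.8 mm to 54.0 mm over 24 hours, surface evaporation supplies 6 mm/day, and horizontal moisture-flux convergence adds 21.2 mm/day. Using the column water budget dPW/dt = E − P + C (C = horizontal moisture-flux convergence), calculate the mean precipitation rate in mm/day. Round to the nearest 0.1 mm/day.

dPW/dt = (54.0 − 47.8) mm / (24/24 day) = +6.200 mm/day.
P = E + C − dPW/dt = 6 + (21.2) − (+6.200) = 21.0 mm/day.

P ≈ 21.0 mm/day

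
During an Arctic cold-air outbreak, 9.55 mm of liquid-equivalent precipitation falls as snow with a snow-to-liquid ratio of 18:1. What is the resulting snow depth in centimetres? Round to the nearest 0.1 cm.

snow depth ≈ 17.2 cm

Snow depth = liquid × ratio = 9.55 mm × 18 = 171.9 mm = 17.2 cm.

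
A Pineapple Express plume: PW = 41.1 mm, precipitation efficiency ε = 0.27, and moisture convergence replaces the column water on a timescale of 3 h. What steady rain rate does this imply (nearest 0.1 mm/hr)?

Each overturning extracts ε × PW = 0.27 × 41.1 = 11.097 mm.
Rate = ε·PW / τ = 11.097 / 3 h = 3.7 mm/hr.

R ≈ 3.7 mm/hr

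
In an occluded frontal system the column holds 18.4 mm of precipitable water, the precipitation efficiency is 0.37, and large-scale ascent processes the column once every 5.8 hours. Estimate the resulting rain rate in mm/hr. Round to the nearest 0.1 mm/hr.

R ≈ 1.2 mm/hr

Each overturning extracts ε × PW = 0.37 × 18.4 = 6.808 mm.
Rate = ε·PW / τ = 6.808 / 5.8 h = 1.2 mm/hr.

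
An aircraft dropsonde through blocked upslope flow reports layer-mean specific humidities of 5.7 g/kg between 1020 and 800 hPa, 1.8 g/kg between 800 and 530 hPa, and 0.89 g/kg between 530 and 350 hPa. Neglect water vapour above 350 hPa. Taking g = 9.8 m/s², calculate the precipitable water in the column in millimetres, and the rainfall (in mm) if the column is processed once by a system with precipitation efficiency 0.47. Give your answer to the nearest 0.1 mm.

Precipitable water is the column-integrated vapour mass per unit area: PW = (1/g) Σ q̄ Δp, with q in kg/kg and Δp in Pa (1 kg/m² of water = 1 mm).
Layer 1020–800 hPa: Δp = 220 hPa = 22000 Pa, q̄ = 0.0057 kg/kg → 0.0057 × 22000 / 9.8 = 12.80 mm
Layer 800–530 hPa: Δp = 270 hPa = 27000 Pa, q̄ = 0.0018 kg/kg → 0.0018 × 27000 / 9.8 = 4.96 mm
Layer 530–350 hPa: Δp = 180 hPa = 18000 Pa, q̄ = 0.00089 kg/kg → 0.00089 × 18000 / 9.8 = 1.63 mm
PW = 12.80 + 4.96 + 1.63 = 19.39 ≈ 19.4 mm.
Rainfall = ε × PW = 0.47 × 19.4 = 9.1 mm.

PW ≈ 19.4 mm; rainfall ≈ 9.1 mm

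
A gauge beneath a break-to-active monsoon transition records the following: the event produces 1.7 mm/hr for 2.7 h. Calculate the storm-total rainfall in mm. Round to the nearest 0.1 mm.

Total = Σ Rᵢ Δtᵢ = 1.7 × 2.7
      = 4.59 = 4.6 mm.

total ≈ 4.6 mm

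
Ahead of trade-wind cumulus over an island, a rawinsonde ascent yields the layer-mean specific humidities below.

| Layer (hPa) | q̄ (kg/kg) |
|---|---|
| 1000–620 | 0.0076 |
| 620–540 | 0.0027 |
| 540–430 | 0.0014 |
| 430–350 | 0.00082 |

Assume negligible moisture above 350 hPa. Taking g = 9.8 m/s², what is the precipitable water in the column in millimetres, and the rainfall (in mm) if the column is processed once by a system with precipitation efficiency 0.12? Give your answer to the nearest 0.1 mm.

PW ≈ 33.9 mm; rainfall ≈ 4.1 mm

Precipitable water is the column-integrated vapour mass per unit area: PW = (1/g) Σ q̄ Δp, with q in kg/kg and Δp in Pa (1 kg/m² of water = 1 mm).
Layer 1000–620 hPa: Δp = 380 hPa = 38000 Pa, q̄ = 0.0076 kg/kg → 0.0076 × 38000 / 9.8 = 29.47 mm
Layer 620–540 hPa: Δp = 80 hPa = 8000 Pa, q̄ = 0.0027 kg/kg → 0.0027 × 8000 / 9.8 = 2.20 mm
Layer 540–430 hPa: Δp = 110 hPa = 11000 Pa, q̄ = 0.0014 kg/kg → 0.0014 × 11000 / 9.8 = 1.57 mm
Layer 430–350 hPa: Δp = 80 hPa = 8000 Pa, q̄ = 0.00082 kg/kg → 0.00082 × 8000 / 9.8 = 0.67 mm
PW = 29.47 + 2.20 + 1.57 + 0.67 = 33.91 ≈ 33.9 mm.
Rainfall = ε × PW = 0.12 × 33.9 = 4.1 mm.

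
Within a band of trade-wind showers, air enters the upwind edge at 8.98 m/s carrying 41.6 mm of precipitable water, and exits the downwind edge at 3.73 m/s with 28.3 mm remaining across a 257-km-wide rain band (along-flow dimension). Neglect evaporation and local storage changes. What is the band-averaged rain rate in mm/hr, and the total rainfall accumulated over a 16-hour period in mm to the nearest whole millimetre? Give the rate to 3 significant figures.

Column moisture flux per unit crosswind length is F = V × PW.
Inflow: F_in = 8.98 × 41.6 = 373.568 mm·m/s
Outflow: F_out = 3.73 × 28.3 = 105.559 mm·m/s
Steady-state rate R = (F_in − F_out)/L = (373.568 − 105.559) / 257000 m = 1.043e-03 mm/s.
R = 1.043e-03 × 3600 = 3.75 mm/hr.
Over 16 h: total = 3.75 × 16 = 60 mm.

R ≈ 3.75 mm/hr; total ≈ 60 mm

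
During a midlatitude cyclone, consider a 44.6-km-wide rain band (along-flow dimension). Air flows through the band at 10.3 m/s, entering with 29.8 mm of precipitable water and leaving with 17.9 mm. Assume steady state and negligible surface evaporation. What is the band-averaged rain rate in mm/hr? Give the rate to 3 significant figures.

Column moisture flux per unit crosswind length is F = V × PW.
Inflow: F_in = 10.3 × 29.8 = 306.94 mm·m/s
Outflow: F_out = 10.3 × 17.9 = 184.37 mm·m/s
Steady-state rate R = (F_in − F_out)/L = (306.94 − 184.37) / 44600 m = 2.748e-03 mm/s.
R = 2.748e-03 × 3600 = 9.89 mm/hr.

R ≈ 9.89 mm/hr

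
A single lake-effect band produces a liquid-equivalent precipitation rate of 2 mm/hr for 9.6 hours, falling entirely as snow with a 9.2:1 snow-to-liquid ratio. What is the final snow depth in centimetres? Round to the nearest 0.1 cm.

Liquid-equivalent depth = 2 × 9.6 = 19.2 mm.
Snow depth = 19.2 mm × 9.2 = 176.64 mm = 17.7 cm.

snow depth ≈ 17.7 cm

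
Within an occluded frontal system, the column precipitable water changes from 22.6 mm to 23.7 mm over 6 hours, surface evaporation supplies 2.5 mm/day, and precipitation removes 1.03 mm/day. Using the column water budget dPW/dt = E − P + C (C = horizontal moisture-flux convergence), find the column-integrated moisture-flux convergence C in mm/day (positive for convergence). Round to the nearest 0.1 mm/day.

C ≈ 2.9 mm/day

dPW/dt = (23.7 − 22.6) mm / (6/24 day) = +4.400 mm/day.
C = dPW/dt − E + P = (+4.400) − 2.5 + 1.03 = 2.9 mm/day.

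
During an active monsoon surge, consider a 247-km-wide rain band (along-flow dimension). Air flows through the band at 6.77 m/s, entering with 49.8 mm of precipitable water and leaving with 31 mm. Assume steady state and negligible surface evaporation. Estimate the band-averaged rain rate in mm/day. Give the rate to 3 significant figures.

R ≈ 44.5 mm/day

Column moisture flux per unit crosswind length is F = V × PW.
Inflow: F_in = 6.77 × 49.8 = 337.146 mm·m/s
Outflow: F_out = 6.77 × 31 = 209.87 mm·m/s
Steady-state rate R = (F_in − F_out)/L = (337.146 − 209.87) / 247000 m = 5.153e-04 mm/s.
R = 5.153e-04 × 3600 × 24 = 44.5 mm/day.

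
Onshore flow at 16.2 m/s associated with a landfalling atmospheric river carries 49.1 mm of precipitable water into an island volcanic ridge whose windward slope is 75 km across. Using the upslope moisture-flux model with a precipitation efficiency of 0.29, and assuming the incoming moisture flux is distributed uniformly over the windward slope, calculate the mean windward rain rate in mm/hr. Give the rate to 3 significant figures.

Incoming column moisture flux per unit ridge length: F = V × PW = 16.2 × 49.1 = 795.42 mm·m/s.
Spread over the 75 km slope with efficiency ε = 0.29: R = ε·F/W = 0.29 × 795.42 / 75000 m = 3.076e-03 mm/s.
R = 3.076e-03 × 3600 = 11.1 mm/hr.

R ≈ 11.1 mm/hr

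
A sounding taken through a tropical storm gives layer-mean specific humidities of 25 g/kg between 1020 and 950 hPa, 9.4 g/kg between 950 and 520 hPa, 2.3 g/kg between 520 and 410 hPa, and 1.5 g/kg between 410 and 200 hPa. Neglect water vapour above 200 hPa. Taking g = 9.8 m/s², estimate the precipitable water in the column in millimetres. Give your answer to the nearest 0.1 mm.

Precipitable water is the column-integrated vapour mass per unit area: PW = (1/g) Σ q̄ Δp, with q in kg/kg and Δp in Pa (1 kg/m² of water = 1 mm).
Layer 1020–950 hPa: Δp = 70 hPa = 7000 Pa, q̄ = 0.025 kg/kg → 0.025 × 7000 / 9.8 = 17.86 mm
Layer 950–520 hPa: Δp = 430 hPa = 43000 Pa, q̄ = 0.0094 kg/kg → 0.0094 × 43000 / 9.8 = 41.24 mm
Layer 520–410 hPa: Δp = 110 hPa = 11000 Pa, q̄ = 0.0023 kg/kg → 0.0023 × 11000 / 9.8 = 2.58 mm
Layer 410–200 hPa: Δp = 210 hPa = 21000 Pa, q̄ = 0.0015 kg/kg → 0.0015 × 21000 / 9.8 = 3.21 mm
PW = 17.86 + 41.24 + 2.58 + 3.21 = 64.89 ≈ 64.9 mm.

PW ≈ 64.9 mm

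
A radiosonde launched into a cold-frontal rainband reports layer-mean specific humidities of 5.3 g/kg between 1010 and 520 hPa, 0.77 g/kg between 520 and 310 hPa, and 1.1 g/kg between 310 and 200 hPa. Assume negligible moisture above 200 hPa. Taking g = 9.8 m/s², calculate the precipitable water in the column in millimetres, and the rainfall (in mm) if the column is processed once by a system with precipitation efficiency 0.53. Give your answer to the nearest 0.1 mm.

PW ≈ 29.4 mm; rainfall ≈ 15.6 mm

Precipitable water is the column-integrated vapour mass per unit area: PW = (1/g) Σ q̄ Δp, with q in kg/kg and Δp in Pa (1 kg/m² of water = 1 mm).
Layer 1010–520 hPa: Δp = 490 hPa = 49000 Pa, q̄ = 0.0053 kg/kg → 0.0053 × 49000 / 9.8 = 26.50 mm
Layer 520–310 hPa: Δp = 210 hPa = 21000 Pa, q̄ = 0.00077 kg/kg → 0.00077 × 21000 / 9.8 = 1.65 mm
Layer 310–200 hPa: Δp = 110 hPa = 11000 Pa, q̄ = 0.0011 kg/kg → 0.0011 × 11000 / 9.8 = 1.23 mm
PW = 26.50 + 1.65 + 1.23 = 29.38 ≈ 29.4 mm.
Rainfall = ε × PW = 0.53 × 29.4 = 15.6 mm.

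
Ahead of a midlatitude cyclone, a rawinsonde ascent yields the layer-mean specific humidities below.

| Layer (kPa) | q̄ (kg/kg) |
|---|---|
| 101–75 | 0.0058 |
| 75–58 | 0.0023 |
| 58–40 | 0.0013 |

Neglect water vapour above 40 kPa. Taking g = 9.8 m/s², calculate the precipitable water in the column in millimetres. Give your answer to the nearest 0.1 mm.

PW ≈ 21.8 mm

Precipitable water is the column-integrated vapour mass per unit area: PW = (1/g) Σ q̄ Δp, with q in kg/kg and Δp in Pa (1 kg/m² of water = 1 mm).
Layer 101–75 kPa: Δp = 260 hPa = 26000 Pa, q̄ = 0.0058 kg/kg → 0.0058 × 26000 / 9.8 = 15.39 mm
Layer 75–58 kPa: Δp = 170 hPa = 17000 Pa, q̄ = 0.0023 kg/kg → 0.0023 × 17000 / 9.8 = 3.99 mm
Layer 58–40 kPa: Δp = 180 hPa = 18000 Pa, q̄ = 0.0013 kg/kg → 0.0013 × 18000 / 9.8 = 2.39 mm
PW = 15.39 + 3.99 + 2.39 = 21.77 ≈ 21.8 mm.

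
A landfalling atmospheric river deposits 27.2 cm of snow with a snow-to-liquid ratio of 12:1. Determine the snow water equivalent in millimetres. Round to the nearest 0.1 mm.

SWE = snow depth / ratio = 27.2 cm / 12 = 2.267 cm = 22.7 mm.

SWE ≈ 22.7 mm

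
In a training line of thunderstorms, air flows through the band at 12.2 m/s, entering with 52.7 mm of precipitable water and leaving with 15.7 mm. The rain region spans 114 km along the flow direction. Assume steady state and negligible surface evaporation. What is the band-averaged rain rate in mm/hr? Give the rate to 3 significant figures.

Column moisture flux per unit crosswind length is F = V × PW.
Inflow: F_in = 12.2 × 52.7 = 642.94 mm·m/s
Outflow: F_out = 12.2 × 15.7 = 191.54 mm·m/s
Steady-state rate R = (F_in − F_out)/L = (642.94 − 191.54) / 114000 m = 3.960e-03 mm/s.
R = 3.960e-03 × 3600 = 14.3 mm/hr.

R ≈ 14.3 mm/hr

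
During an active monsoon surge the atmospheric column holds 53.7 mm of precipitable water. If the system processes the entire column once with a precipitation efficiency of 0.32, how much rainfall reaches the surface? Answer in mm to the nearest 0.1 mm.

rainfall ≈ 17.2 mm

Rainfall = ε × PW = 0.32 × 53.7 = 17.2 mm.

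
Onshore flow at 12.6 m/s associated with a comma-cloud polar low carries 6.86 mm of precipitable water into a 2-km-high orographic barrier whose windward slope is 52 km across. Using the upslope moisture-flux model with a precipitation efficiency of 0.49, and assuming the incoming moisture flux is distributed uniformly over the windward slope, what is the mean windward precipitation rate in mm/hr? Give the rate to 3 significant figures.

Incoming column moisture flux per unit ridge length: F = V × PW = 12.6 × 6.86 = 86.436 mm·m/s.
Spread over the 52 km slope with efficiency ε = 0.49: R = ε·F/W = 0.49 × 86.436 / 52000 m = 8.145e-04 mm/s.
R = 8.145e-04 × 3600 = 2.93 mm/hr.

R ≈ 2.93 mm/hr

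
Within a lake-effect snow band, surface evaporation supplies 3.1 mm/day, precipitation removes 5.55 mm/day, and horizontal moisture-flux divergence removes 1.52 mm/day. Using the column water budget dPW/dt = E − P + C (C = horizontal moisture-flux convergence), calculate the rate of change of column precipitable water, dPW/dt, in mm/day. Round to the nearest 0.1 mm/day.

dPW/dt ≈ -4.0 mm/day

dPW/dt = E − P + C = 3.1 − 5.55 + (-1.52) = -4.0 mm/day.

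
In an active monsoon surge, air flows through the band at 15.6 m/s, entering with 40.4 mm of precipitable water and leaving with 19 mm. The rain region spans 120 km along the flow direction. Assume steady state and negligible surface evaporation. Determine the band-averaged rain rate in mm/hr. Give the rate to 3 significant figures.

R ≈ 10.0 mm/hr

Column moisture flux per unit crosswind length is F = V × PW.
Inflow: F_in = 15.6 × 40.4 = 630.24 mm·m/s
Outflow: F_out = 15.6 × 19 = 296.4 mm·m/s
Steady-state rate R = (F_in − F_out)/L = (630.24 − 296.4) / 120000 m = 2.782e-03 mm/s.
R = 2.782e-03 × 3600 = 10.0 mm/hr.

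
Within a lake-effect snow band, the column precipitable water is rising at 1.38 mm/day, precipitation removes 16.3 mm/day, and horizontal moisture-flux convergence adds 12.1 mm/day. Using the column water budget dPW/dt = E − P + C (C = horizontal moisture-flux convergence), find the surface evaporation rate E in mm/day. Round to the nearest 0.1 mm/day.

dPW/dt = +1.38 mm/day.
E = dPW/dt + P − C = (+1.38) + 16.3 − (12.1) = 5.6 mm/day.

E ≈ 5.6 mm/day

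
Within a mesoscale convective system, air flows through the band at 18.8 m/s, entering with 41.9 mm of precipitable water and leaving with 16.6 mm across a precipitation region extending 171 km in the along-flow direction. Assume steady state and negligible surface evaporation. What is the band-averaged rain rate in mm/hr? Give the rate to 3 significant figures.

Column moisture flux per unit crosswind length is F = V × PW.
Inflow: F_in = 18.8 × 41.9 = 787.72 mm·m/s
Outflow: F_out = 18.8 × 16.6 = 312.08 mm·m/s
Steady-state rate R = (F_in − F_out)/L = (787.72 − 312.08) / 171000 m = 2.782e-03 mm/s.
R = 2.782e-03 × 3600 = 10.0 mm/hr.

R ≈ 10.0 mm/hr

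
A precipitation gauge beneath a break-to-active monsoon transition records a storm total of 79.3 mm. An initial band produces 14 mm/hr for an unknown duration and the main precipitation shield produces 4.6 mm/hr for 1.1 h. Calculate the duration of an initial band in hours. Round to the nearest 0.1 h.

duration ≈ 5.3 h

Known phases: 4.6 × 1.1 = 5.06 mm.
Remaining depth = 79.3 − 5.06 = 74.24 mm.
Duration = 74.24 / 14 = 5.3 h.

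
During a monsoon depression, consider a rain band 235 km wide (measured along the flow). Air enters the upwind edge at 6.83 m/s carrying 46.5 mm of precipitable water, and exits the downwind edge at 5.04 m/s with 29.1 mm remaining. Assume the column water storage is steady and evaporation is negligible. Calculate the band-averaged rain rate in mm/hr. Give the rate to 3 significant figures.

Column moisture flux per unit crosswind length is F = V × PW.
Inflow: F_in = 6.83 × 46.5 = 317.595 mm·m/s
Outflow: F_out = 5.04 × 29.1 = 146.664 mm·m/s
Steady-state rate R = (F_in − F_out)/L = (317.595 − 146.664) / 235000 m = 7.274e-04 mm/s.
R = 7.274e-04 × 3600 = 2.62 mm/hr.

R ≈ 2.62 mm/hr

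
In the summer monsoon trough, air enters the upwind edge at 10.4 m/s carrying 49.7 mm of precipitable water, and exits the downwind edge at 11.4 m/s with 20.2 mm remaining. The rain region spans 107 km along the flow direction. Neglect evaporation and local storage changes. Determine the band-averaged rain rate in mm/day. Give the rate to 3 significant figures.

R ≈ 231 mm/day

Column moisture flux per unit crosswind length is F = V × PW.
Inflow: F_in = 10.4 × 49.7 = 516.88 mm·m/s
Outflow: F_out = 11.4 × 20.2 = 230.28 mm·m/s
Steady-state rate R = (F_in − F_out)/L = (516.88 − 230.28) / 107000 m = 2.679e-03 mm/s.
R = 2.679e-03 × 3600 × 24 = 231 mm/day.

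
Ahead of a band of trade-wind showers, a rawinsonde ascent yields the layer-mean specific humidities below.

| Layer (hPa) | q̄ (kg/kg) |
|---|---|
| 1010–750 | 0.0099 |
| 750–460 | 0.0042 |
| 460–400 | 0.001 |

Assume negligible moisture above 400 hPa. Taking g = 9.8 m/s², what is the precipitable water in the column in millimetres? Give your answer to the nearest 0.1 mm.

PW ≈ 39.3 mm

Precipitable water is the column-integrated vapour mass per unit area: PW = (1/g) Σ q̄ Δp, with q in kg/kg and Δp in Pa (1 kg/m² of water = 1 mm).
Layer 1010–750 hPa: Δp = 260 hPa = 26000 Pa, q̄ = 0.0099 kg/kg → 0.0099 × 26000 / 9.8 = 26.27 mm
Layer 750–460 hPa: Δp = 290 hPa = 29000 Pa, q̄ = 0.0042 kg/kg → 0.0042 × 29000 / 9.8 = 12.43 mm
Layer 460–400 hPa: Δp = 60 hPa = 6000 Pa, q̄ = 0.001 kg/kg → 0.001 × 6000 / 9.8 = 0.61 mm
PW = 26.27 + 12.43 + 0.61 = 39.31 ≈ 39.3 mm.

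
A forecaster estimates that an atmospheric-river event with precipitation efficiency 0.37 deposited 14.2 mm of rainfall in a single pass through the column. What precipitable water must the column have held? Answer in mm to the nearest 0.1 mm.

PW = rainfall / ε = 14.2 / 0.37 = 38.4 mm.

PW ≈ 38.4 mm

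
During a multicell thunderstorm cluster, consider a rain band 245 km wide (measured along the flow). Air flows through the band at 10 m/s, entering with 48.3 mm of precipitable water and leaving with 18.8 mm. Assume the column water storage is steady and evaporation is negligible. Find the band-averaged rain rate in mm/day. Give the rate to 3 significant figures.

R ≈ 104 mm/day

Column moisture flux per unit crosswind length is F = V × PW.
Inflow: F_in = 10 × 48.3 = 483 mm·m/s
Outflow: F_out = 10 × 18.8 = 188 mm·m/s
Steady-state rate R = (F_in − F_out)/L = (483 − 188) / 245000 m = 1.204e-03 mm/s.
R = 1.204e-03 × 3600 × 24 = 104 mm/day.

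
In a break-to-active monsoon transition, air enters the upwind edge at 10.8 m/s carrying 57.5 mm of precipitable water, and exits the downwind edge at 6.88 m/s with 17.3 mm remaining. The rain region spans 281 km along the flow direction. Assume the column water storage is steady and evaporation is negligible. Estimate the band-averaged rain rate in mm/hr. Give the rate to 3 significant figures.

Column moisture flux per unit crosswind length is F = V × PW.
Inflow: F_in = 10.8 × 57.5 = 621 mm·m/s
Outflow: F_out = 6.88 × 17.3 = 119.024 mm·m/s
Steady-state rate R = (F_in − F_out)/L = (621 − 119.024) / 281000 m = 1.786e-03 mm/s.
R = 1.786e-03 × 3600 = 6.43 mm/hr.

R ≈ 6.43 mm/hr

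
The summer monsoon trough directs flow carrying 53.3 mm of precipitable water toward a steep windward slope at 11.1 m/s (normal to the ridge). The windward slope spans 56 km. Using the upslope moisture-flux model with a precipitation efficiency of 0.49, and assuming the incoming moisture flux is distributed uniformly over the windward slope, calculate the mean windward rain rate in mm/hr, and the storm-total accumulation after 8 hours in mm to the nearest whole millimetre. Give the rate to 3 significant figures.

R ≈ 18.6 mm/hr; total ≈ 149 mm

Incoming column moisture flux per unit ridge length: F = V × PW = 11.1 × 53.3 = 591.63 mm·m/s.
Spread over the 56 km slope with efficiency ε = 0.49: R = ε·F/W = 0.49 × 591.63 / 56000 m = 5.177e-03 mm/s.
R = 5.177e-03 × 3600 = 18.6 mm/hr.
Over 8 h: total = 18.6 × 8 = 148.8 ≈ 149 mm.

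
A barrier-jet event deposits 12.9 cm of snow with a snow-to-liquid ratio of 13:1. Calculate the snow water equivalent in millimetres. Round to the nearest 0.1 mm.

SWE ≈ 9.9 mm

SWE = snow depth / ratio = 12.9 cm / 13 = 0.992 cm = 9.9 mm.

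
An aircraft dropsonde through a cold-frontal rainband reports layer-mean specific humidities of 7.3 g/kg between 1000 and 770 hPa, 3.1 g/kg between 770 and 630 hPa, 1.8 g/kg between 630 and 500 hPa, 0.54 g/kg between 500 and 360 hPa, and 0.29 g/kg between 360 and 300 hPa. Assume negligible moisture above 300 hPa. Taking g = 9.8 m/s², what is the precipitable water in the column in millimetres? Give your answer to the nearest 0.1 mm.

Precipitable water is the column-integrated vapour mass per unit area: PW = (1/g) Σ q̄ Δp, with q in kg/kg and Δp in Pa (1 kg/m² of water = 1 mm).
Layer 1000–770 hPa: Δp = 230 hPa = 23000 Pa, q̄ = 0.0073 kg/kg → 0.0073 × 23000 / 9.8 = 17.13 mm
Layer 770–630 hPa: Δp = 140 hPa = 14000 Pa, q̄ = 0.0031 kg/kg → 0.0031 × 14000 / 9.8 = 4.43 mm
Layer 630–500 hPa: Δp = 130 hPa = 13000 Pa, q̄ = 0.0018 kg/kg → 0.0018 × 13000 / 9.8 = 2.39 mm
Layer 500–360 hPa: Δp = 140 hPa = 14000 Pa, q̄ = 0.00054 kg/kg → 0.00054 × 14000 / 9.8 = 0.77 mm
Layer 360–300 hPa: Δp = 60 hPa = 6000 Pa, q̄ = 0.00029 kg/kg → 0.00029 × 6000 / 9.8 = 0.18 mm
PW = 17.13 + 4.43 + 2.39 + 0.77 + 0.18 = 24.90 ≈ 24.9 mm.

PW ≈ 24.9 mm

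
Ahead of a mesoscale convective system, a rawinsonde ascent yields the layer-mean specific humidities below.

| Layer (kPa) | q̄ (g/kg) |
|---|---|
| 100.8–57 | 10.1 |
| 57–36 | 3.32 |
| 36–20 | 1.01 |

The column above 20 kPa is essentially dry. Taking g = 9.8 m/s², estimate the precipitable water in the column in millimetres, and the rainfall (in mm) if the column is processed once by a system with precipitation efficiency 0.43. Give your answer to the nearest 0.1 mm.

Precipitable water is the column-integrated vapour mass per unit area: PW = (1/g) Σ q̄ Δp, with q in kg/kg and Δp in Pa (1 kg/m² of water = 1 mm).
Layer 100.8–57 kPa: Δp = 438 hPa = 43800 Pa, q̄ = 0.0101 kg/kg → 0.0101 × 43800 / 9.8 = 45.14 mm
Layer 57–36 kPa: Δp = 210 hPa = 21000 Pa, q̄ = 0.00332 kg/kg → 0.00332 × 21000 / 9.8 = 7.11 mm
Layer 36–20 kPa: Δp = 160 hPa = 16000 Pa, q̄ = 0.00101 kg/kg → 0.00101 × 16000 / 9.8 = 1.65 mm
PW = 45.14 + 7.11 + 1.65 = 53.90 ≈ 53.9 mm.
Rainfall = ε × PW = 0.43 × 53.9 = 23.2 mm.

PW ≈ 53.9 mm; rainfall ≈ 23.2 mm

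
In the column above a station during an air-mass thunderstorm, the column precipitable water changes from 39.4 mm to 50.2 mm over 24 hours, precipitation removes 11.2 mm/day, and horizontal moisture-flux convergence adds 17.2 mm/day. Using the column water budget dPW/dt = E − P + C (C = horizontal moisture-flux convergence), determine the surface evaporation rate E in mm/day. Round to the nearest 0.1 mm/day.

E ≈ 4.8 mm/day

dPW/dt = (50.2 − 39.4) mm / (24/24 day) = +10.800 mm/day.
E = dPW/dt + P − C = (+10.800) + 11.2 − (17.2) = 4.8 mm/day.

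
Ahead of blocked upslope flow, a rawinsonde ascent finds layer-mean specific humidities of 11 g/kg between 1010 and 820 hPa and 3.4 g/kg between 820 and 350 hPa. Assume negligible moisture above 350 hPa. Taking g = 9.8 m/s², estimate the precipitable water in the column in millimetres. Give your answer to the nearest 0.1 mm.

Precipitable water is the column-integrated vapour mass per unit area: PW = (1/g) Σ q̄ Δp, with q in kg/kg and Δp in Pa (1 kg/m² of water = 1 mm).
Layer 1010–820 hPa: Δp = 190 hPa = 19000 Pa, q̄ = 0.011 kg/kg → 0.011 × 19000 / 9.8 = 21.33 mm
Layer 820–350 hPa: Δp = 470 hPa = 47000 Pa, q̄ = 0.0034 kg/kg → 0.0034 × 47000 / 9.8 = 16.31 mm
PW = 21.33 + 16.31 = 37.64 ≈ 37.6 mm.

PW ≈ 37.6 mm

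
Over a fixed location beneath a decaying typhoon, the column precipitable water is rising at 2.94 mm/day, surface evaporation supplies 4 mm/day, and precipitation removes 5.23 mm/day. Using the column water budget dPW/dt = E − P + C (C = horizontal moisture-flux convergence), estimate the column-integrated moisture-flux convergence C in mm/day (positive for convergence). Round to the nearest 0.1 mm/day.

C ≈ 4.2 mm/day

dPW/dt = +2.94 mm/day.
C = dPW/dt − E + P = (+2.94) − 4 + 5.23 = 4.2 mm/day.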